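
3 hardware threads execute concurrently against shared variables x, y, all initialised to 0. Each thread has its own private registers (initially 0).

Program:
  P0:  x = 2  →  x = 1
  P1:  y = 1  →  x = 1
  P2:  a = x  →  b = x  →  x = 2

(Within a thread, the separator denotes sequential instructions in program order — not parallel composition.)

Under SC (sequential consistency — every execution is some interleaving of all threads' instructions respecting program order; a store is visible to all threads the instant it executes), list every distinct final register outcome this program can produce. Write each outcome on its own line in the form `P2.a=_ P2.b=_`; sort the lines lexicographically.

outcome vector order: (P2.a,P2.b)
|SC outcomes| = 7

P2.a=0 P2.b=0
P2.a=0 P2.b=1
P2.a=0 P2.b=2
P2.a=1 P2.b=1
P2.a=1 P2.b=2
P2.a=2 P2.b=1
P2.a=2 P2.b=2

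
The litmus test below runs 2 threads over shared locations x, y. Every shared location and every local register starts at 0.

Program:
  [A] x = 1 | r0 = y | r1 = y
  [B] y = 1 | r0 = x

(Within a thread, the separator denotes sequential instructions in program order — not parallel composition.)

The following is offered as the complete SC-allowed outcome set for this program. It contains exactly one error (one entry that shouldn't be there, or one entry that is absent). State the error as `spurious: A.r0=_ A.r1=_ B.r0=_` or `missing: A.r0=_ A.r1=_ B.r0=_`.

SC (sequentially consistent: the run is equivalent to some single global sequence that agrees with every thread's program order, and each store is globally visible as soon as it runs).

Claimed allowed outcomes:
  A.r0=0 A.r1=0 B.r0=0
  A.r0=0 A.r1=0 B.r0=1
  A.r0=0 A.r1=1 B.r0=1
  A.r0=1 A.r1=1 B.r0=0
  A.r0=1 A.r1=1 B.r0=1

spurious: A.r0=0 A.r1=0 B.r0=0

outcome vector order: (A.r0,A.r1,B.r0)
under SC → 001; 011; 110; 111
claimed∖SC = {000}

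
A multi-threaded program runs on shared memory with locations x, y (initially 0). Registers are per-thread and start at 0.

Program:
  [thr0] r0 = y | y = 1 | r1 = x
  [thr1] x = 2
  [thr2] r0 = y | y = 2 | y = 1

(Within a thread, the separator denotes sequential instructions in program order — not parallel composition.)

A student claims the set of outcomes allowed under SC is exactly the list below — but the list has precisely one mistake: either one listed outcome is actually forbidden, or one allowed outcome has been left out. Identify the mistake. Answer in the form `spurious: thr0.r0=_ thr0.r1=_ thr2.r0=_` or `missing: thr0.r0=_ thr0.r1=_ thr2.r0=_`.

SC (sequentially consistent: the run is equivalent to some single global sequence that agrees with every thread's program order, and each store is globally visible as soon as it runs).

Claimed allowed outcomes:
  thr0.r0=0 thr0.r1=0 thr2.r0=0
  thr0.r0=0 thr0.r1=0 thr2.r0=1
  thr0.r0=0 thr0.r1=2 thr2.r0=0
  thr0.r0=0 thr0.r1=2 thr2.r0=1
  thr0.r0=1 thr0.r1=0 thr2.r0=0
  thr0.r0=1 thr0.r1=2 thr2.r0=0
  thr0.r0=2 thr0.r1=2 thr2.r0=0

missing: thr0.r0=2 thr0.r1=0 thr2.r0=0

outcome vector order: (thr0.r0,thr0.r1,thr2.r0)
under SC → <0 0 0> <0 0 1> <0 2 0> <0 2 1> <1 0 0> <1 2 0> <2 0 0> <2 2 0>
SC∖claimed = {<2 0 0>}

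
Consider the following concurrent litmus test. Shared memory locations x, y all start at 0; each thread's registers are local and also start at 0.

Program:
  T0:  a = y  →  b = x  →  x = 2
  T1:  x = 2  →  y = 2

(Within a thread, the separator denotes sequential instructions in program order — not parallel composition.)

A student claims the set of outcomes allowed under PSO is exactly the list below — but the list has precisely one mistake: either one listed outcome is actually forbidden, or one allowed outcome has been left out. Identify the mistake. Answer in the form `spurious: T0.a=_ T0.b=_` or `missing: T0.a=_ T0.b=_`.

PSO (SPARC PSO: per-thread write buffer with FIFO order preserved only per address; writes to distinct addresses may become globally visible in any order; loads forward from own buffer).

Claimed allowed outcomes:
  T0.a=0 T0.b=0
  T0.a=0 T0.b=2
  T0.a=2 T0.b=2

outcome vector order: (T0.a,T0.b)
PSO (4): (0,0); (0,2); (2,0); (2,2)
PSO∖claimed = {(2,0)}

missing: T0.a=2 T0.b=0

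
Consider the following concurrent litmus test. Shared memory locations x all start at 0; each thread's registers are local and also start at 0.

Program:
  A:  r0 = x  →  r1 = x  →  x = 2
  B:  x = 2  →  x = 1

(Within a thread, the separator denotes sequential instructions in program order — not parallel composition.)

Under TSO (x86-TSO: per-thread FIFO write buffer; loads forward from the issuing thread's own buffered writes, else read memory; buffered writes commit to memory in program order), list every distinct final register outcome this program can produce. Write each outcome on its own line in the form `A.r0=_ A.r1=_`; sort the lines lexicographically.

outcome vector order: (A.r0,A.r1)
|TSO outcomes| = 6

A.r0=0 A.r1=0
A.r0=0 A.r1=1
A.r0=0 A.r1=2
A.r0=1 A.r1=1
A.r0=2 A.r1=1
A.r0=2 A.r1=2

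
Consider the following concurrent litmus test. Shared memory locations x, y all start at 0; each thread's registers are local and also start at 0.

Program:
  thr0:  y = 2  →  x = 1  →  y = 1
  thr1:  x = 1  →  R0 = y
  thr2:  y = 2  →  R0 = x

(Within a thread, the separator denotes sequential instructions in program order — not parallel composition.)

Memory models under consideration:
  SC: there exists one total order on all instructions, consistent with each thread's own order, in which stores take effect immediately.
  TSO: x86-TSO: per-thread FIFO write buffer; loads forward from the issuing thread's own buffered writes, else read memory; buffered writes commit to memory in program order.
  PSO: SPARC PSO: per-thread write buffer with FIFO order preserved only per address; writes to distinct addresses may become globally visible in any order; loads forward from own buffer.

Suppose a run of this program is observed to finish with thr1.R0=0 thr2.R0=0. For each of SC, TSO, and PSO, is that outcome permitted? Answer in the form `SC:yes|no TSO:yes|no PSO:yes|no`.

outcome vector order: (thr1.R0,thr2.R0)
SC: 5 outcomes — {(0,1) (1,0) (1,1) (2,0) (2,1)}
TSO: 6 outcomes — {(0,0) (0,1) (1,0) (1,1) (2,0) (2,1)}
PSO: 6 outcomes — {(0,0) (0,1) (1,0) (1,1) (2,0) (2,1)}
target (0,0) ∈ {TSO,PSO}

SC:no TSO:yes PSO:yes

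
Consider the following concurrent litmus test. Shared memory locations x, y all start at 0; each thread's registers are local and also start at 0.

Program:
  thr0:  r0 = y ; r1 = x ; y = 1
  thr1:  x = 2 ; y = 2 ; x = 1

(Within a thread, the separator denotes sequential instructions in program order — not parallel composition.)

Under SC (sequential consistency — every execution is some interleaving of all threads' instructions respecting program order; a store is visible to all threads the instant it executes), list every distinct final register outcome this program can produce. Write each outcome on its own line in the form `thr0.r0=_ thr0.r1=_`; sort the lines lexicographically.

thr0.r0=0 thr0.r1=0
thr0.r0=0 thr0.r1=1
thr0.r0=0 thr0.r1=2
thr0.r0=2 thr0.r1=1
thr0.r0=2 thr0.r1=2

outcome vector order: (thr0.r0,thr0.r1)
|SC outcomes| = 5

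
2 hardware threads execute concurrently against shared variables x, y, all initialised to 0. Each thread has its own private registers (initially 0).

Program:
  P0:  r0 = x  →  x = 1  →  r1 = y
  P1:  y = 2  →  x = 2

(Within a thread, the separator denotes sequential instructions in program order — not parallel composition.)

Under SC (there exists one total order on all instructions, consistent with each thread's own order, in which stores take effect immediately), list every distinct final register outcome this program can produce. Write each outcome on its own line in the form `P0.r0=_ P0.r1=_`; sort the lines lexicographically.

P0.r0=0 P0.r1=0
P0.r0=0 P0.r1=2
P0.r0=2 P0.r1=2

outcome vector order: (P0.r0,P0.r1)
|SC outcomes| = 3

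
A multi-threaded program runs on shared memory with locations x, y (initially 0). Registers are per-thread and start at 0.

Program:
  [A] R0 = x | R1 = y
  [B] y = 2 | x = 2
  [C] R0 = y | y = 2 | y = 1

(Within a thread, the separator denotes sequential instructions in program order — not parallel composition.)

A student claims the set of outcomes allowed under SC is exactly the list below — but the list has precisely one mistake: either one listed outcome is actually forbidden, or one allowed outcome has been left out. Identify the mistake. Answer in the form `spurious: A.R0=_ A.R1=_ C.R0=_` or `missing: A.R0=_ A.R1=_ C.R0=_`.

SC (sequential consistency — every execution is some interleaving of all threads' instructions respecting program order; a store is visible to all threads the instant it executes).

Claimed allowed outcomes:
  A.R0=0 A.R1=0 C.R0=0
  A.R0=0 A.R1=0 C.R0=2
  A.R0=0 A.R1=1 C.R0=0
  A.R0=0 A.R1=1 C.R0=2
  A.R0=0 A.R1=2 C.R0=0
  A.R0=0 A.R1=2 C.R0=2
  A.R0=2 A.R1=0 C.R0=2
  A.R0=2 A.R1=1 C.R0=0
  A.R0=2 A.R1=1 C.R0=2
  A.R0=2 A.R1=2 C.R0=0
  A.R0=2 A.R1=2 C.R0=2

spurious: A.R0=2 A.R1=0 C.R0=2

outcome vector order: (A.R0,A.R1,C.R0)
SC (10): 0/0/0 0/0/2 0/1/0 0/1/2 0/2/0 0/2/2 2/1/0 2/1/2 2/2/0 2/2/2
claimed∖SC = {2/0/2}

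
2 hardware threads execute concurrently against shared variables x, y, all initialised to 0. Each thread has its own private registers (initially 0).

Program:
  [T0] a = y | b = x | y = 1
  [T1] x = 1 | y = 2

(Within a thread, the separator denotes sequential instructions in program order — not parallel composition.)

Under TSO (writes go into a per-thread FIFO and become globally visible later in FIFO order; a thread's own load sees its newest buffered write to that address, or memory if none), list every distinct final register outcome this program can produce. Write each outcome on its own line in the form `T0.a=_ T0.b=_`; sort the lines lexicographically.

outcome vector order: (T0.a,T0.b)
|TSO outcomes| = 3

T0.a=0 T0.b=0
T0.a=0 T0.b=1
T0.a=2 T0.b=1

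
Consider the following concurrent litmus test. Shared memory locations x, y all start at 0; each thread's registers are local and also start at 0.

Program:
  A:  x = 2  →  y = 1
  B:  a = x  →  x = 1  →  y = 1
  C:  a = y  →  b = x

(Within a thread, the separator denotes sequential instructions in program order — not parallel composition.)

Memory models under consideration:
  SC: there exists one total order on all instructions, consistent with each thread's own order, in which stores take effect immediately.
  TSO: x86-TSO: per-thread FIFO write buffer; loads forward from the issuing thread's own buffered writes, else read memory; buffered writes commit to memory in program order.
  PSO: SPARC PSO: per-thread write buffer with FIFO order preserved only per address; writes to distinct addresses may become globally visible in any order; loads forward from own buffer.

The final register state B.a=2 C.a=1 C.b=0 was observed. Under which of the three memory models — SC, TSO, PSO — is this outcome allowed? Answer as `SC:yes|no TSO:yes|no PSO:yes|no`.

SC:no TSO:no PSO:yes

outcome vector order: (B.a,C.a,C.b)
under SC → 0/0/0 0/0/1 0/0/2 0/1/1 0/1/2 2/0/0 2/0/1 2/0/2 2/1/1 2/1/2
under TSO → 0/0/0 0/0/1 0/0/2 0/1/1 0/1/2 2/0/0 2/0/1 2/0/2 2/1/1 2/1/2
under PSO → 0/0/0 0/0/1 0/0/2 0/1/0 0/1/1 0/1/2 2/0/0 2/0/1 2/0/2 2/1/0 2/1/1 2/1/2
target 2/1/0 ∈ {PSO}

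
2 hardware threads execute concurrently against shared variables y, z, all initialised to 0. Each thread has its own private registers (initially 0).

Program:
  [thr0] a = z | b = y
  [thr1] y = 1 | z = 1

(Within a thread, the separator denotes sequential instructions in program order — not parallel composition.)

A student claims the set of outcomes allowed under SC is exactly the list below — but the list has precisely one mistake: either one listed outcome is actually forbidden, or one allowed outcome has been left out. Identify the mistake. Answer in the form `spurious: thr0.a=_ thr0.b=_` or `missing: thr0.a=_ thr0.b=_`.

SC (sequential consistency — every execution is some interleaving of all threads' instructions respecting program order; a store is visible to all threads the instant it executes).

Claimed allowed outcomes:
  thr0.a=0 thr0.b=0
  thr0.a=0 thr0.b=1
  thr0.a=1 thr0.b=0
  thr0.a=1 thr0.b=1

outcome vector order: (thr0.a,thr0.b)
SC (3): 00 01 11
claimed∖SC = {10}

spurious: thr0.a=1 thr0.b=0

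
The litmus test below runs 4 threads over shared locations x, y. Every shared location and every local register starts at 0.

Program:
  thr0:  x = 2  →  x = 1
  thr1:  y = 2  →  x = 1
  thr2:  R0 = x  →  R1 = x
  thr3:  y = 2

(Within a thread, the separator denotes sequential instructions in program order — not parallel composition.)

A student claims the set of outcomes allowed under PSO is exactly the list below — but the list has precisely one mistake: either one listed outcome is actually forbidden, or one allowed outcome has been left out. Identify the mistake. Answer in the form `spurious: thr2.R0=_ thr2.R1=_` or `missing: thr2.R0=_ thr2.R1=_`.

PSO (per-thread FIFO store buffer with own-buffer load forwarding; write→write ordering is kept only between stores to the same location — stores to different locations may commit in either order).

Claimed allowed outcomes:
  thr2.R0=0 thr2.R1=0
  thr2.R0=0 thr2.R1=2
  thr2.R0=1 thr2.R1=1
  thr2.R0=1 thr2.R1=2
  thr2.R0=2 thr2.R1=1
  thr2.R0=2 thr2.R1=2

missing: thr2.R0=0 thr2.R1=1

outcome vector order: (thr2.R0,thr2.R1)
PSO: 7 outcomes — {(0,0), (0,1), (0,2), (1,1), (1,2), (2,1), (2,2)}
PSO∖claimed = {(0,1)}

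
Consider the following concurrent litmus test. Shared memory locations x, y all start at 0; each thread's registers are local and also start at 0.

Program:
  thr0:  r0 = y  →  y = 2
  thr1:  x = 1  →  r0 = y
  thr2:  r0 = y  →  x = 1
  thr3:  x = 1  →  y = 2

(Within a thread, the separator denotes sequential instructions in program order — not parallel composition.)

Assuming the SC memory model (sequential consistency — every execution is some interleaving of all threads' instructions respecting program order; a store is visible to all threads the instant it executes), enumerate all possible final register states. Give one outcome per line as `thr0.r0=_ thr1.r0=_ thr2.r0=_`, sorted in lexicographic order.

outcome vector order: (thr0.r0,thr1.r0,thr2.r0)
|SC outcomes| = 8

thr0.r0=0 thr1.r0=0 thr2.r0=0
thr0.r0=0 thr1.r0=0 thr2.r0=2
thr0.r0=0 thr1.r0=2 thr2.r0=0
thr0.r0=0 thr1.r0=2 thr2.r0=2
thr0.r0=2 thr1.r0=0 thr2.r0=0
thr0.r0=2 thr1.r0=0 thr2.r0=2
thr0.r0=2 thr1.r0=2 thr2.r0=0
thr0.r0=2 thr1.r0=2 thr2.r0=2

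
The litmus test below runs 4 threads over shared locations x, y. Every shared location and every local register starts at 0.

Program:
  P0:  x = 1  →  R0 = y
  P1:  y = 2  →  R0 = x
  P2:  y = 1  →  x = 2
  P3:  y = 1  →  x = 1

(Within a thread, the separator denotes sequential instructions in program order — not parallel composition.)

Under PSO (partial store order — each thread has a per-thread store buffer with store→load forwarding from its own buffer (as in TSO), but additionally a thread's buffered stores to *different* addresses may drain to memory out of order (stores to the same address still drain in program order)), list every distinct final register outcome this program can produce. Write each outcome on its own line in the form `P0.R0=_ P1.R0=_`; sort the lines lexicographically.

outcome vector order: (P0.R0,P1.R0)
|PSO outcomes| = 9

P0.R0=0 P1.R0=0
P0.R0=0 P1.R0=1
P0.R0=0 P1.R0=2
P0.R0=1 P1.R0=0
P0.R0=1 P1.R0=1
P0.R0=1 P1.R0=2
P0.R0=2 P1.R0=0
P0.R0=2 P1.R0=1
P0.R0=2 P1.R0=2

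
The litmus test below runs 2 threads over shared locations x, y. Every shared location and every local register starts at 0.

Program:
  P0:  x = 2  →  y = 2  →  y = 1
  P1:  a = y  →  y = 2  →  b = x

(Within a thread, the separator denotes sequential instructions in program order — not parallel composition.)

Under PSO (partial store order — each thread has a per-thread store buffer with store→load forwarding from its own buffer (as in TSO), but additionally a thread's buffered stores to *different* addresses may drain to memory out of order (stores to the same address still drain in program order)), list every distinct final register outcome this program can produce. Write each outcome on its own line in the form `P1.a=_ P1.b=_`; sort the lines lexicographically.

outcome vector order: (P1.a,P1.b)
|PSO outcomes| = 6

P1.a=0 P1.b=0
P1.a=0 P1.b=2
P1.a=1 P1.b=0
P1.a=1 P1.b=2
P1.a=2 P1.b=0
P1.a=2 P1.b=2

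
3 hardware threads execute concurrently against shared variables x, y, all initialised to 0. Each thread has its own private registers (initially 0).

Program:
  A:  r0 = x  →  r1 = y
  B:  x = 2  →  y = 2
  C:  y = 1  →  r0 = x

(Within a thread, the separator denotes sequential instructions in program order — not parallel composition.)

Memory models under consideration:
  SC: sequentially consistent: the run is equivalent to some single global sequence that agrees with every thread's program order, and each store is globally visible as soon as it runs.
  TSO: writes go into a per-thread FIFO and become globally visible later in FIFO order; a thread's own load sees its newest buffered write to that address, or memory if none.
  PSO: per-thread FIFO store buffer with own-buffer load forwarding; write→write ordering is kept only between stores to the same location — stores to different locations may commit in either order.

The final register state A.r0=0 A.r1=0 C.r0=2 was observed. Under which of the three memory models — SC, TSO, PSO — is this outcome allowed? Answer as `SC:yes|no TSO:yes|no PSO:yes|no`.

SC:yes TSO:yes PSO:yes

outcome vector order: (A.r0,A.r1,C.r0)
SC: 11 outcomes — {(0,0,0), (0,0,2), (0,1,0), (0,1,2), (0,2,0), (0,2,2), (2,0,2), (2,1,0), (2,1,2), (2,2,0), (2,2,2)}
TSO: 12 outcomes — {(0,0,0), (0,0,2), (0,1,0), (0,1,2), (0,2,0), (0,2,2), (2,0,0), (2,0,2), (2,1,0), (2,1,2), (2,2,0), (2,2,2)}
PSO: 12 outcomes — {(0,0,0), (0,0,2), (0,1,0), (0,1,2), (0,2,0), (0,2,2), (2,0,0), (2,0,2), (2,1,0), (2,1,2), (2,2,0), (2,2,2)}
target (0,0,2) ∈ {SC,TSO,PSO}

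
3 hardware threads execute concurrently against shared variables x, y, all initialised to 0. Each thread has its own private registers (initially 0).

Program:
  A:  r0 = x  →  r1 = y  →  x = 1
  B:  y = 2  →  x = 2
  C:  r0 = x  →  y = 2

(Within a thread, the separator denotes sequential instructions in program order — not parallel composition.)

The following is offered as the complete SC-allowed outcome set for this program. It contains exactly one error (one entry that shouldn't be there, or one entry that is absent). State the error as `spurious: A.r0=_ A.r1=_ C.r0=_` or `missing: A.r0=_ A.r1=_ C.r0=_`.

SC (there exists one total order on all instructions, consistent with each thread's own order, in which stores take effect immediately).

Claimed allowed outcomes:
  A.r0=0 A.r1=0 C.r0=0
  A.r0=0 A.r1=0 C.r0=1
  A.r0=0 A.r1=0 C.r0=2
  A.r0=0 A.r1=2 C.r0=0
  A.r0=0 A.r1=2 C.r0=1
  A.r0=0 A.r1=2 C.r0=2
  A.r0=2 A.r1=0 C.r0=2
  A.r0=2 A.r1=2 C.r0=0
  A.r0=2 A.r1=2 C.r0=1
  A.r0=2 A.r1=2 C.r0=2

outcome vector order: (A.r0,A.r1,C.r0)
SC (9): <0 0 0> <0 0 1> <0 0 2> <0 2 0> <0 2 1> <0 2 2> <2 2 0> <2 2 1> <2 2 2>
claimed∖SC = {<2 0 2>}

spurious: A.r0=2 A.r1=0 C.r0=2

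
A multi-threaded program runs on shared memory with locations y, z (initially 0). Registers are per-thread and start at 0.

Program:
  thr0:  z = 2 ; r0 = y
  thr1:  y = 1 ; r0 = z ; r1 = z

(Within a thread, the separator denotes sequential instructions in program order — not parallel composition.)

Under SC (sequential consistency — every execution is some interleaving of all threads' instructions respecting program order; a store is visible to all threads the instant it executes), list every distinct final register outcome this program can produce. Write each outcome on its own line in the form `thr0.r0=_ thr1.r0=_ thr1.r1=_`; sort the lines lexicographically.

outcome vector order: (thr0.r0,thr1.r0,thr1.r1)
|SC outcomes| = 4

thr0.r0=0 thr1.r0=2 thr1.r1=2
thr0.r0=1 thr1.r0=0 thr1.r1=0
thr0.r0=1 thr1.r0=0 thr1.r1=2
thr0.r0=1 thr1.r0=2 thr1.r1=2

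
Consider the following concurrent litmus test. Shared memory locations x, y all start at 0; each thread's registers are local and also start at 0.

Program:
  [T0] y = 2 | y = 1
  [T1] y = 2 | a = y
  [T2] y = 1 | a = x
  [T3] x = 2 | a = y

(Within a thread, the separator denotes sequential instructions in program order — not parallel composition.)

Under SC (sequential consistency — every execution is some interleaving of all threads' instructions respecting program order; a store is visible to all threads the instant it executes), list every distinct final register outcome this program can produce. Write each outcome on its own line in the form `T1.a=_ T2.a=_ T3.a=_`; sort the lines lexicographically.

outcome vector order: (T1.a,T2.a,T3.a)
|SC outcomes| = 10

T1.a=1 T2.a=0 T3.a=1
T1.a=1 T2.a=0 T3.a=2
T1.a=1 T2.a=2 T3.a=0
T1.a=1 T2.a=2 T3.a=1
T1.a=1 T2.a=2 T3.a=2
T1.a=2 T2.a=0 T3.a=1
T1.a=2 T2.a=0 T3.a=2
T1.a=2 T2.a=2 T3.a=0
T1.a=2 T2.a=2 T3.a=1
T1.a=2 T2.a=2 T3.a=2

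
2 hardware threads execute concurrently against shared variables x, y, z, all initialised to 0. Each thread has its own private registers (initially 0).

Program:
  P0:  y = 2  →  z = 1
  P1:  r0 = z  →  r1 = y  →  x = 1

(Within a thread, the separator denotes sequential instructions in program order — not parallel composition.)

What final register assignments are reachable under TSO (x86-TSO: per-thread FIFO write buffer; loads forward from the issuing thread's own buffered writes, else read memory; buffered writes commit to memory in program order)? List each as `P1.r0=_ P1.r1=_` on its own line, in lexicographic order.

P1.r0=0 P1.r1=0
P1.r0=0 P1.r1=2
P1.r0=1 P1.r1=2

outcome vector order: (P1.r0,P1.r1)
|TSO outcomes| = 3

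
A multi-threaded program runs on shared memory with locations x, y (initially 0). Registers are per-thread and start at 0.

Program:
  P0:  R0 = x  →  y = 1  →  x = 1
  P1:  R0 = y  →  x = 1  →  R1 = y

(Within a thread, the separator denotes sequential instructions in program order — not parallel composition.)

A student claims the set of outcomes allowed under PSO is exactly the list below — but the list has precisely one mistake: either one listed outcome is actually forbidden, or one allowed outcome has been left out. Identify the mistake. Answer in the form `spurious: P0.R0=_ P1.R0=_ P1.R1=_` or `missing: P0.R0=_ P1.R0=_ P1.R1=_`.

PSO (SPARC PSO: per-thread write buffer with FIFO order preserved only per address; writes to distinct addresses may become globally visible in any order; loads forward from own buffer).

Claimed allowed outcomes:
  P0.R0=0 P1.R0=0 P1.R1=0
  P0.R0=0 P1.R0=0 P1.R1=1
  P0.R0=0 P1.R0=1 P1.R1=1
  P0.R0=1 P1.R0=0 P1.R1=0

missing: P0.R0=1 P1.R0=0 P1.R1=1

outcome vector order: (P0.R0,P1.R0,P1.R1)
PSO: 5 outcomes — {<0 0 0>, <0 0 1>, <0 1 1>, <1 0 0>, <1 0 1>}
PSO∖claimed = {<1 0 1>}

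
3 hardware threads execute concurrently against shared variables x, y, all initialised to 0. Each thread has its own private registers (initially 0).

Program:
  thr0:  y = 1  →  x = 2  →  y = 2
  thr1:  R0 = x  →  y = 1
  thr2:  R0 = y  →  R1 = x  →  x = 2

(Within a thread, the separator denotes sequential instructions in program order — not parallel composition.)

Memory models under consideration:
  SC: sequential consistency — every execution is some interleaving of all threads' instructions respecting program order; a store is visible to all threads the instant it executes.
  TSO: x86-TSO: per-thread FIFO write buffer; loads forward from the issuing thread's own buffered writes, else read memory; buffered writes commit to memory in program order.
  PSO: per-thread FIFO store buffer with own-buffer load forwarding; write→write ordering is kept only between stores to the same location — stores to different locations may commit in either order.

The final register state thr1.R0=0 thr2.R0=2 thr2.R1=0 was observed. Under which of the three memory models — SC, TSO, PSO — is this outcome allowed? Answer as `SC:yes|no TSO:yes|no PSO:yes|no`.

SC:no TSO:no PSO:yes

outcome vector order: (thr1.R0,thr2.R0,thr2.R1)
[SC] allowed = {(0,0,0); (0,0,2); (0,1,0); (0,1,2); (0,2,2); (2,0,0); (2,0,2); (2,1,0); (2,1,2); (2,2,2)}
[TSO] allowed = {(0,0,0); (0,0,2); (0,1,0); (0,1,2); (0,2,2); (2,0,0); (2,0,2); (2,1,0); (2,1,2); (2,2,2)}
[PSO] allowed = {(0,0,0); (0,0,2); (0,1,0); (0,1,2); (0,2,0); (0,2,2); (2,0,0); (2,0,2); (2,1,0); (2,1,2); (2,2,0); (2,2,2)}
target (0,2,0) ∈ {PSO}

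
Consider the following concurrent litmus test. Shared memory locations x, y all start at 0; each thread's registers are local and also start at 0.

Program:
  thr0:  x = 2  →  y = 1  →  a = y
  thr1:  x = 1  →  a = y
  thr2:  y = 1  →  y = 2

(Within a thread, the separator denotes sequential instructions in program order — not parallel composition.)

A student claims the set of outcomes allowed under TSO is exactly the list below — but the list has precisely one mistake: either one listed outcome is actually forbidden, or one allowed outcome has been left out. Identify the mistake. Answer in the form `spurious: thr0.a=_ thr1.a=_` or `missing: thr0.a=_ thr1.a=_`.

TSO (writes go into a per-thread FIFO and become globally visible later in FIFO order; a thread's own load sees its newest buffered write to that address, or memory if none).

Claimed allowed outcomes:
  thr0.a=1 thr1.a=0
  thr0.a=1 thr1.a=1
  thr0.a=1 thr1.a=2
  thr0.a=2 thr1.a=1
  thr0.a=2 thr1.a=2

missing: thr0.a=2 thr1.a=0

outcome vector order: (thr0.a,thr1.a)
TSO: 6 outcomes — {1/0; 1/1; 1/2; 2/0; 2/1; 2/2}
TSO∖claimed = {2/0}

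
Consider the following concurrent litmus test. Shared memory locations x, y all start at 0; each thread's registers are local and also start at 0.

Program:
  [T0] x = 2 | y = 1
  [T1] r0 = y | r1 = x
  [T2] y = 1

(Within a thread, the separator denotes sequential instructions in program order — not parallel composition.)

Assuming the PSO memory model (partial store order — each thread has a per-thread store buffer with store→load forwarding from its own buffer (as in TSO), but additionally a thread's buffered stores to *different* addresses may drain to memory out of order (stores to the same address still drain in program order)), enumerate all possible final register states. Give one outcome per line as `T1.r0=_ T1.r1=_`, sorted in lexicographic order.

outcome vector order: (T1.r0,T1.r1)
|PSO outcomes| = 4

T1.r0=0 T1.r1=0
T1.r0=0 T1.r1=2
T1.r0=1 T1.r1=0
T1.r0=1 T1.r1=2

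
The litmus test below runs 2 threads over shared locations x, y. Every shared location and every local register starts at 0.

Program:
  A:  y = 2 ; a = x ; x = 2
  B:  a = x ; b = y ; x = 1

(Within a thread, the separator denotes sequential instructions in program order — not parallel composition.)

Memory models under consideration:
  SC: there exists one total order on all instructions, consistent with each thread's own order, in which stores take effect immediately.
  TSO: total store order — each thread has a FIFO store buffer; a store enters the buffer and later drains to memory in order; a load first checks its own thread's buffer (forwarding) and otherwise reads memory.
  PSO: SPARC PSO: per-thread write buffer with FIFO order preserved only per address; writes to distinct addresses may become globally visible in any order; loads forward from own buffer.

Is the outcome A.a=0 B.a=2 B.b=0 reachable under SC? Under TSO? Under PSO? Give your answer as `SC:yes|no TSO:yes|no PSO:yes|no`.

SC:no TSO:no PSO:yes

outcome vector order: (A.a,B.a,B.b)
under SC → 000, 002, 022, 100, 102
under TSO → 000, 002, 022, 100, 102
under PSO → 000, 002, 020, 022, 100, 102
target 020 ∈ {PSO}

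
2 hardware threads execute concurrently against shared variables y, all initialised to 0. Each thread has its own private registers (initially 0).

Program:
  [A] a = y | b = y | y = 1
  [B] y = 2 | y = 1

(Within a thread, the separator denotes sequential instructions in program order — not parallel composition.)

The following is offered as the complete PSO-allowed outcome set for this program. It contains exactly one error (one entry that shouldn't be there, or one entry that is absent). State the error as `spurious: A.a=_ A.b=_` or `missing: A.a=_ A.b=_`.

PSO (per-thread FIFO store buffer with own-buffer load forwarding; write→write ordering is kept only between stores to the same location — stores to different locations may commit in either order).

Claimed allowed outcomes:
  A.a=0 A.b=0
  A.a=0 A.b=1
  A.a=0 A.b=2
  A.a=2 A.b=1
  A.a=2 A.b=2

missing: A.a=1 A.b=1

outcome vector order: (A.a,A.b)
[PSO] allowed = {00; 01; 02; 11; 21; 22}
PSO∖claimed = {11}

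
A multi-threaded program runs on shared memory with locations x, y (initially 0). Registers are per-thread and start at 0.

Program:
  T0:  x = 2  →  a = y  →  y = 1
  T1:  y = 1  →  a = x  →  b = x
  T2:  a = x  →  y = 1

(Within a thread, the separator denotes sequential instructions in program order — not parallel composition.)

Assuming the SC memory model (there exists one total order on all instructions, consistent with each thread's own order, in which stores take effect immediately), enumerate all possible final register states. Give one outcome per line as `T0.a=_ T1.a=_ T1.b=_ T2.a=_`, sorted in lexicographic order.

outcome vector order: (T0.a,T1.a,T1.b,T2.a)
|SC outcomes| = 8

T0.a=0 T1.a=2 T1.b=2 T2.a=0
T0.a=0 T1.a=2 T1.b=2 T2.a=2
T0.a=1 T1.a=0 T1.b=0 T2.a=0
T0.a=1 T1.a=0 T1.b=0 T2.a=2
T0.a=1 T1.a=0 T1.b=2 T2.a=0
T0.a=1 T1.a=0 T1.b=2 T2.a=2
T0.a=1 T1.a=2 T1.b=2 T2.a=0
T0.a=1 T1.a=2 T1.b=2 T2.a=2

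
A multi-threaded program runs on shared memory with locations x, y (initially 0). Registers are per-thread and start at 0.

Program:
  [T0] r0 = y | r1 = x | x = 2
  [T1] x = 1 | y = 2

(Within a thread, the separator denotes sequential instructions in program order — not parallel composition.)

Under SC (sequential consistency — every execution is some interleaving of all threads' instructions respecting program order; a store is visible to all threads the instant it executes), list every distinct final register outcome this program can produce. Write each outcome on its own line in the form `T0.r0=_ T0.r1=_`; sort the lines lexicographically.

T0.r0=0 T0.r1=0
T0.r0=0 T0.r1=1
T0.r0=2 T0.r1=1

outcome vector order: (T0.r0,T0.r1)
|SC outcomes| = 3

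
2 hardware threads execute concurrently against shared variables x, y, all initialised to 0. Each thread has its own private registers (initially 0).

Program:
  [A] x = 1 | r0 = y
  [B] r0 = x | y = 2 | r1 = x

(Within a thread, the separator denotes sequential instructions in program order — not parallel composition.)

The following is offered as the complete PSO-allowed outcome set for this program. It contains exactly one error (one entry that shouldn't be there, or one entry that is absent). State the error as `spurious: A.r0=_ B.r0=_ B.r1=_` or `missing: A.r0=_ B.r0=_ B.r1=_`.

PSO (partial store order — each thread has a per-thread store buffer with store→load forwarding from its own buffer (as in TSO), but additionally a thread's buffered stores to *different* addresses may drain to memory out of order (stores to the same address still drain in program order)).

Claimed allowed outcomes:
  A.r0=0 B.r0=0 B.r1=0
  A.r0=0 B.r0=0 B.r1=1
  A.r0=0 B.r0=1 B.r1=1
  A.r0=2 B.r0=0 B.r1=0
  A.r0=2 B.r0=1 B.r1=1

missing: A.r0=2 B.r0=0 B.r1=1

outcome vector order: (A.r0,B.r0,B.r1)
[PSO] allowed = {0/0/0; 0/0/1; 0/1/1; 2/0/0; 2/0/1; 2/1/1}
PSO∖claimed = {2/0/1}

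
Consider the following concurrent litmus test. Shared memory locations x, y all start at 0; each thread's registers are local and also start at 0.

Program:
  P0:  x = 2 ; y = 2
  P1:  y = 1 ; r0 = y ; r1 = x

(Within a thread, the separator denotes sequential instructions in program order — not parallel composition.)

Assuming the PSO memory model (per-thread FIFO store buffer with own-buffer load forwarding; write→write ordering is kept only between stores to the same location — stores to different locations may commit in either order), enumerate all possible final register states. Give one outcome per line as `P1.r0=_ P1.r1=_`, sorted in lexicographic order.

P1.r0=1 P1.r1=0
P1.r0=1 P1.r1=2
P1.r0=2 P1.r1=0
P1.r0=2 P1.r1=2

outcome vector order: (P1.r0,P1.r1)
|PSO outcomes| = 4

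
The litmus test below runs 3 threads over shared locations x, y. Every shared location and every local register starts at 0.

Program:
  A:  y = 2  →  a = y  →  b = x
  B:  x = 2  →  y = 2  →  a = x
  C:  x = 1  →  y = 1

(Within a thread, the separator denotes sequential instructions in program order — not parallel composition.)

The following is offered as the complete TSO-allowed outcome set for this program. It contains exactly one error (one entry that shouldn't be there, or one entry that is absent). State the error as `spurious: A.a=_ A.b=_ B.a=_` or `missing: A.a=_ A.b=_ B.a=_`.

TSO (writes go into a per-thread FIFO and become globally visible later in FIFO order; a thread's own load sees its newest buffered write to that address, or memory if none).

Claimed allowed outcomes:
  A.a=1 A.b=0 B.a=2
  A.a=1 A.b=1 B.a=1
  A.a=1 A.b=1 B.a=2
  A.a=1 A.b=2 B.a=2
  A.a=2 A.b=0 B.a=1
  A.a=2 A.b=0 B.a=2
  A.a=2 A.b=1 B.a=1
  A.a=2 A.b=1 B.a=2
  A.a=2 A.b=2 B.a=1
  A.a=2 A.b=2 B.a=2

spurious: A.a=1 A.b=0 B.a=2

outcome vector order: (A.a,A.b,B.a)
TSO (9): <1 1 1>, <1 1 2>, <1 2 2>, <2 0 1>, <2 0 2>, <2 1 1>, <2 1 2>, <2 2 1>, <2 2 2>
claimed∖TSO = {<1 0 2>}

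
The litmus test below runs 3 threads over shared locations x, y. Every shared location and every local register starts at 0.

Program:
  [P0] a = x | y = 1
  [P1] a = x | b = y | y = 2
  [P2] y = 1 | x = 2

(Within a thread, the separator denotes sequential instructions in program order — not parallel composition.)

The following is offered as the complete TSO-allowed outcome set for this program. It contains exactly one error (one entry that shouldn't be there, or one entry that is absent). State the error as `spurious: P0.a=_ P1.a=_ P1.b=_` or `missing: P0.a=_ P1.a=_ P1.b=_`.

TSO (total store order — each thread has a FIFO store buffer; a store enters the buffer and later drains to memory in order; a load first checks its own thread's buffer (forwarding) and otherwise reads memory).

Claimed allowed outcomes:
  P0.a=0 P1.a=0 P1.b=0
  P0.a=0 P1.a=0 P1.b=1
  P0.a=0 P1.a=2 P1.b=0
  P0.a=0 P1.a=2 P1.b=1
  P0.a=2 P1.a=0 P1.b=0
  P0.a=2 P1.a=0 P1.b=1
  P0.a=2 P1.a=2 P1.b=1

outcome vector order: (P0.a,P1.a,P1.b)
TSO (6): (0,0,0) (0,0,1) (0,2,1) (2,0,0) (2,0,1) (2,2,1)
claimed∖TSO = {(0,2,0)}

spurious: P0.a=0 P1.a=2 P1.b=0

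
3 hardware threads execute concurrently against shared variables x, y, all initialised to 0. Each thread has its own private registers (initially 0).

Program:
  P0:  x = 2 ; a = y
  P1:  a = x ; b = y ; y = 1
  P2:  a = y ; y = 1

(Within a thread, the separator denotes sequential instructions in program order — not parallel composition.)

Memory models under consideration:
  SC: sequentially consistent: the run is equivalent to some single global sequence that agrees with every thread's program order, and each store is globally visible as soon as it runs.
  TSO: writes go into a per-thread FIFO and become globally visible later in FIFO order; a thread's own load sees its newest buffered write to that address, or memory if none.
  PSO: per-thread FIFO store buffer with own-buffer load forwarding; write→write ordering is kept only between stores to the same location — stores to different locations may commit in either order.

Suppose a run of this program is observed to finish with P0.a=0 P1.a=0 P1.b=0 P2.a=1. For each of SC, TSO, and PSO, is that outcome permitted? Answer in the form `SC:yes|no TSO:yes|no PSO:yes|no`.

SC:yes TSO:yes PSO:yes

outcome vector order: (P0.a,P1.a,P1.b,P2.a)
SC (12): (0,0,0,0), (0,0,0,1), (0,0,1,0), (0,2,0,0), (0,2,0,1), (0,2,1,0), (1,0,0,0), (1,0,0,1), (1,0,1,0), (1,2,0,0), (1,2,0,1), (1,2,1,0)
TSO (12): (0,0,0,0), (0,0,0,1), (0,0,1,0), (0,2,0,0), (0,2,0,1), (0,2,1,0), (1,0,0,0), (1,0,0,1), (1,0,1,0), (1,2,0,0), (1,2,0,1), (1,2,1,0)
PSO (12): (0,0,0,0), (0,0,0,1), (0,0,1,0), (0,2,0,0), (0,2,0,1), (0,2,1,0), (1,0,0,0), (1,0,0,1), (1,0,1,0), (1,2,0,0), (1,2,0,1), (1,2,1,0)
target (0,0,0,1) ∈ {SC,TSO,PSO}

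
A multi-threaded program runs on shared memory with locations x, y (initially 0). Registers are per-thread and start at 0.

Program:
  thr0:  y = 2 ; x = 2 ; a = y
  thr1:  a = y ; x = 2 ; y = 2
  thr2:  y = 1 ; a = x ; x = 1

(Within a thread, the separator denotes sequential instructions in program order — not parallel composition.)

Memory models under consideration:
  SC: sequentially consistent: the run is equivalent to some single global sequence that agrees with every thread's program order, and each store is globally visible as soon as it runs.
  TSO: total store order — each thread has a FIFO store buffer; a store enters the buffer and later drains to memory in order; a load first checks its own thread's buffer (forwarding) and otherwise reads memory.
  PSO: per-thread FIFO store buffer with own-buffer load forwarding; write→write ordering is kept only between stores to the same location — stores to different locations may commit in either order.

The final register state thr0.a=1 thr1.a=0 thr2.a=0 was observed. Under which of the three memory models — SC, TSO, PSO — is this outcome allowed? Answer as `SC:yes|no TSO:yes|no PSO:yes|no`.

outcome vector order: (thr0.a,thr1.a,thr2.a)
SC: 12 outcomes — {100 102 110 112 120 122 200 202 210 212 220 222}
TSO: 12 outcomes — {100 102 110 112 120 122 200 202 210 212 220 222}
PSO: 12 outcomes — {100 102 110 112 120 122 200 202 210 212 220 222}
target 100 ∈ {SC,TSO,PSO}

SC:yes TSO:yes PSO:yes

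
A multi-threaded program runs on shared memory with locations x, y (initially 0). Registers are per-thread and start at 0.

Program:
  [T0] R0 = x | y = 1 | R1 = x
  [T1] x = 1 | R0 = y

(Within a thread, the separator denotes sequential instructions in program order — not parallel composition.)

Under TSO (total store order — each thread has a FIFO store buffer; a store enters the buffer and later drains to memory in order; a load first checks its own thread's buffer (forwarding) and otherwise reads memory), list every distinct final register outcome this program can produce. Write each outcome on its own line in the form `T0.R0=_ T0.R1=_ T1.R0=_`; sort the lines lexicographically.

outcome vector order: (T0.R0,T0.R1,T1.R0)
|TSO outcomes| = 6

T0.R0=0 T0.R1=0 T1.R0=0
T0.R0=0 T0.R1=0 T1.R0=1
T0.R0=0 T0.R1=1 T1.R0=0
T0.R0=0 T0.R1=1 T1.R0=1
T0.R0=1 T0.R1=1 T1.R0=0
T0.R0=1 T0.R1=1 T1.R0=1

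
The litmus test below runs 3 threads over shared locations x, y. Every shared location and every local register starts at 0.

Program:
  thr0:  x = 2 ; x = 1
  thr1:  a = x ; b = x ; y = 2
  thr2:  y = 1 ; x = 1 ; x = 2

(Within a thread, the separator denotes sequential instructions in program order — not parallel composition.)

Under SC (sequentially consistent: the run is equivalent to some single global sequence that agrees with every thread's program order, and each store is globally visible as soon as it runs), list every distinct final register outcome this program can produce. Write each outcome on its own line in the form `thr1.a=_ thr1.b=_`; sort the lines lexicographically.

thr1.a=0 thr1.b=0
thr1.a=0 thr1.b=1
thr1.a=0 thr1.b=2
thr1.a=1 thr1.b=1
thr1.a=1 thr1.b=2
thr1.a=2 thr1.b=1
thr1.a=2 thr1.b=2

outcome vector order: (thr1.a,thr1.b)
|SC outcomes| = 7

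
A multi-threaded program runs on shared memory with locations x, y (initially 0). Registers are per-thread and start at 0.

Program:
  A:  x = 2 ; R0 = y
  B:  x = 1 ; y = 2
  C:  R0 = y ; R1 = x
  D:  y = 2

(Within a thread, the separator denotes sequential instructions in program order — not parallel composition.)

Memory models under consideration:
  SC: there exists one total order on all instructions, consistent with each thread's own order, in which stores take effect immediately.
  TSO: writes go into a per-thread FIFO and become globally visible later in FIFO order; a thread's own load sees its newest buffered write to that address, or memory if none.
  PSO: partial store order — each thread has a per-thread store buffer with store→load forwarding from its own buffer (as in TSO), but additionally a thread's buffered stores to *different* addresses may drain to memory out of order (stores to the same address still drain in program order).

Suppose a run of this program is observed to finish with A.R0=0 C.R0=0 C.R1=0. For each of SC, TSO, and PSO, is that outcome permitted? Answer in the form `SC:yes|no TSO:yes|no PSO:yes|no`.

outcome vector order: (A.R0,C.R0,C.R1)
SC: 11 outcomes — {<0 0 0>; <0 0 1>; <0 0 2>; <0 2 1>; <0 2 2>; <2 0 0>; <2 0 1>; <2 0 2>; <2 2 0>; <2 2 1>; <2 2 2>}
TSO: 12 outcomes — {<0 0 0>; <0 0 1>; <0 0 2>; <0 2 0>; <0 2 1>; <0 2 2>; <2 0 0>; <2 0 1>; <2 0 2>; <2 2 0>; <2 2 1>; <2 2 2>}
PSO: 12 outcomes — {<0 0 0>; <0 0 1>; <0 0 2>; <0 2 0>; <0 2 1>; <0 2 2>; <2 0 0>; <2 0 1>; <2 0 2>; <2 2 0>; <2 2 1>; <2 2 2>}
target <0 0 0> ∈ {SC,TSO,PSO}

SC:yes TSO:yes PSO:yes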